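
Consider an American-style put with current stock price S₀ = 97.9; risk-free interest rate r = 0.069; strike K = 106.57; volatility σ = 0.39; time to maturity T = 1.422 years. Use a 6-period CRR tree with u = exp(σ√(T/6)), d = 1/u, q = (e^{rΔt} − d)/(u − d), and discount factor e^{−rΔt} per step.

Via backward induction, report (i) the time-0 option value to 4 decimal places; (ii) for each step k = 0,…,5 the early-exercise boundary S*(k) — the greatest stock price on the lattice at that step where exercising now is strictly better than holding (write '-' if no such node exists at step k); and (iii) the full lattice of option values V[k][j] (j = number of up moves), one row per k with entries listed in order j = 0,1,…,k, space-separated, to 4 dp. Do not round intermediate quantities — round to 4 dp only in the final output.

Δt=0.23700, u=1.20908, d=0.82707, q=0.49584, disc=e^(-rΔt)=0.98378
k=6 terminal: V=max(K-S,0) → 75.2338 60.7602 39.6015 8.6700 0.0000 0.0000 0.0000
k=5: j=0 S=37.8880 intr=68.6820 cont=66.9534 V=68.6820[EX]; j=1 S=55.3878 intr=51.1822 cont=49.4536 V=51.1822[EX]; j=2 S=80.9704 intr=25.5996 cont=23.8710 V=25.5996[EX]; j=3 S=118.3692 intr=0.0000 cont=4.3002 V=4.3002[hold]; j=4 S=173.0419 intr=0.0000 cont=0.0000 V=0.0000[hold]; j=5 S=252.9668 intr=0.0000 cont=0.0000 V=0.0000[hold]  S*(5)=80.9704
k=4: j=0 S=45.8098 intr=60.7602 cont=59.0317 V=60.7602[EX]; j=1 S=66.9685 intr=39.6015 cont=37.8730 V=39.6015[EX]; j=2 S=97.9000 intr=8.6700 cont=14.7946 V=14.7946[hold]; j=3 S=143.1182 intr=0.0000 cont=2.1328 V=2.1328[hold]; j=4 S=209.2220 intr=0.0000 cont=0.0000 V=0.0000[hold]  S*(4)=66.9685
k=3: j=0 S=55.3878 intr=51.1822 cont=49.4536 V=51.1822[EX]; j=1 S=80.9704 intr=25.5996 cont=26.8585 V=26.8585[hold]; j=2 S=118.3692 intr=0.0000 cont=8.3783 V=8.3783[hold]; j=3 S=173.0419 intr=0.0000 cont=1.0579 V=1.0579[hold]  S*(3)=55.3878
k=2: j=0 S=66.9685 intr=39.6015 cont=38.4871 V=39.6015[EX]; j=1 S=97.9000 intr=8.6700 cont=17.4084 V=17.4084[hold]; j=2 S=143.1182 intr=0.0000 cont=4.6716 V=4.6716[hold]  S*(2)=66.9685
k=1: j=0 S=80.9704 intr=25.5996 cont=28.1335 V=28.1335[hold]; j=1 S=118.3692 intr=0.0000 cont=10.9131 V=10.9131[hold]  S*(1)=-
k=0: j=0 S=97.9000 intr=8.6700 cont=19.2772 V=19.2772[hold]  S*(0)=-

price = 19.2772
boundary = - - 66.9685 55.3878 66.9685 80.9704
tree:
19.2772
28.1335 10.9131
39.6015 17.4084 4.6716
51.1822 26.8585 8.3783 1.0579
60.7602 39.6015 14.7946 2.1328 0.0000
68.6820 51.1822 25.5996 4.3002 0.0000 0.0000
75.2338 60.7602 39.6015 8.6700 0.0000 0.0000 0.0000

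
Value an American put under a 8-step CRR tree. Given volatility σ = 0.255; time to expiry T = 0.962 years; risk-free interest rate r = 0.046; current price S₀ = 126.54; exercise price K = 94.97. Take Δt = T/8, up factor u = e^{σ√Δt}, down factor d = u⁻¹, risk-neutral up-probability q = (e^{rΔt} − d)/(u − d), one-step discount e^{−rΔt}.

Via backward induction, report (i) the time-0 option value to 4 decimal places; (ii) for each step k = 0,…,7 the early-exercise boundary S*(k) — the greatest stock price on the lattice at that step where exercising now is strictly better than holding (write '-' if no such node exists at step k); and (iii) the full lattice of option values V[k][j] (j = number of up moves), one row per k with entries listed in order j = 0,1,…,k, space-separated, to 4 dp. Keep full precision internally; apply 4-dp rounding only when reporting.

price = 1.2841
boundary = - - - - - - 74.4404 81.3227
tree:
1.2841
2.1784 0.4362
3.6253 0.8077 0.0828
5.8936 1.4788 0.1697 0.0000
9.3060 2.6691 0.3477 0.0000 0.0000
14.1600 4.7295 0.7125 0.0000 0.0000 0.0000
20.5296 8.1755 1.4599 0.0000 0.0000 0.0000 0.0000
26.8294 13.6473 2.9912 0.0000 0.0000 0.0000 0.0000 0.0000
32.5962 20.5296 6.1286 0.0000 0.0000 0.0000 0.0000 0.0000 0.0000

params: Δt=0.12025 u=1.09245 d=0.91537 q=0.50923 e^(-rΔt)=0.99448
t_8 payoffs: 32.5962 20.5296 6.1286 0.0000 0.0000 0.0000 0.0000 0.0000 0.0000
t_7: node(7,0) S=68.1406 payoff=26.8294 vs cont=26.3056 → 26.8294 [stop]  node(7,1) S=81.3227 payoff=13.6473 vs cont=13.1234 → 13.6473 [stop]  node(7,2) S=97.0551 payoff=0.0000 vs cont=2.9912 → 2.9912 [wait]  node(7,3) S=115.8310 payoff=0.0000 vs cont=0.0000 → 0.0000 [wait]  node(7,4) S=138.2391 payoff=0.0000 vs cont=0.0000 → 0.0000 [wait]  node(7,5) S=164.9823 payoff=0.0000 vs cont=0.0000 → 0.0000 [wait]  node(7,6) S=196.8991 payoff=0.0000 vs cont=0.0000 → 0.0000 [wait]  node(7,7) S=234.9903 payoff=0.0000 vs cont=0.0000 → 0.0000 [wait]  ⇒ S*(7)=81.3227
t_6: node(6,0) S=74.4404 payoff=20.5296 vs cont=20.0057 → 20.5296 [stop]  node(6,1) S=88.8414 payoff=6.1286 vs cont=8.1755 → 8.1755 [wait]  node(6,2) S=106.0282 payoff=0.0000 vs cont=1.4599 → 1.4599 [wait]  node(6,3) S=126.5400 payoff=0.0000 vs cont=0.0000 → 0.0000 [wait]  node(6,4) S=151.0199 payoff=0.0000 vs cont=0.0000 → 0.0000 [wait]  node(6,5) S=180.2356 payoff=0.0000 vs cont=0.0000 → 0.0000 [wait]  node(6,6) S=215.1032 payoff=0.0000 vs cont=0.0000 → 0.0000 [wait]  ⇒ S*(6)=74.4404
t_5: node(5,0) S=81.3227 payoff=13.6473 vs cont=14.1600 → 14.1600 [wait]  node(5,1) S=97.0551 payoff=0.0000 vs cont=4.7295 → 4.7295 [wait]  node(5,2) S=115.8310 payoff=0.0000 vs cont=0.7125 → 0.7125 [wait]  node(5,3) S=138.2391 payoff=0.0000 vs cont=0.0000 → 0.0000 [wait]  node(5,4) S=164.9823 payoff=0.0000 vs cont=0.0000 → 0.0000 [wait]  node(5,5) S=196.8991 payoff=0.0000 vs cont=0.0000 → 0.0000 [wait]  ⇒ S*(5)=-
t_4: node(4,0) S=88.8414 payoff=6.1286 vs cont=9.3060 → 9.3060 [wait]  node(4,1) S=106.0282 payoff=0.0000 vs cont=2.6691 → 2.6691 [wait]  node(4,2) S=126.5400 payoff=0.0000 vs cont=0.3477 → 0.3477 [wait]  node(4,3) S=151.0199 payoff=0.0000 vs cont=0.0000 → 0.0000 [wait]  node(4,4) S=180.2356 payoff=0.0000 vs cont=0.0000 → 0.0000 [wait]  ⇒ S*(4)=-
t_3: node(3,0) S=97.0551 payoff=0.0000 vs cont=5.8936 → 5.8936 [wait]  node(3,1) S=115.8310 payoff=0.0000 vs cont=1.4788 → 1.4788 [wait]  node(3,2) S=138.2391 payoff=0.0000 vs cont=0.1697 → 0.1697 [wait]  node(3,3) S=164.9823 payoff=0.0000 vs cont=0.0000 → 0.0000 [wait]  ⇒ S*(3)=-
t_2: node(2,0) S=106.0282 payoff=0.0000 vs cont=3.6253 → 3.6253 [wait]  node(2,1) S=126.5400 payoff=0.0000 vs cont=0.8077 → 0.8077 [wait]  node(2,2) S=151.0199 payoff=0.0000 vs cont=0.0828 → 0.0828 [wait]  ⇒ S*(2)=-
t_1: node(1,0) S=115.8310 payoff=0.0000 vs cont=2.1784 → 2.1784 [wait]  node(1,1) S=138.2391 payoff=0.0000 vs cont=0.4362 → 0.4362 [wait]  ⇒ S*(1)=-
t_0: node(0,0) S=126.5400 payoff=0.0000 vs cont=1.2841 → 1.2841 [wait]  ⇒ S*(0)=-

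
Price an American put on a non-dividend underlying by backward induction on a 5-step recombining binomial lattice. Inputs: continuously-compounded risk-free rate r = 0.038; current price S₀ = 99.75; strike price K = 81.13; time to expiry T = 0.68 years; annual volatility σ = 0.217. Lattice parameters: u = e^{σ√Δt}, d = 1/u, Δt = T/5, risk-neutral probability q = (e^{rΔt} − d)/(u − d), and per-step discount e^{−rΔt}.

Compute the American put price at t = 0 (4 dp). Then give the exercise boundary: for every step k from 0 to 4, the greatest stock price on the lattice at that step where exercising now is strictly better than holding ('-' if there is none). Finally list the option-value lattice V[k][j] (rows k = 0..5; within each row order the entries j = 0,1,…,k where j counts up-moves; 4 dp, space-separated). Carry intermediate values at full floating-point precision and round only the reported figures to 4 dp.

Δt=0.13600, u=1.08331, d=0.92309, q=0.51234, disc=e^(-rΔt)=0.99485
k=5 terminal: V=max(K-S,0) → 14.2741 2.6699 0.0000 0.0000 0.0000 0.0000
k=4: j=0 S=72.4259 intr=8.7041 cont=8.2859 V=8.7041[EX]; j=1 S=84.9970 intr=0.0000 cont=1.2953 V=1.2953[hold]; j=2 S=99.7500 intr=0.0000 cont=0.0000 V=0.0000[hold]; j=3 S=117.0637 intr=0.0000 cont=0.0000 V=0.0000[hold]; j=4 S=137.3826 intr=0.0000 cont=0.0000 V=0.0000[hold]  S*(4)=72.4259
k=3: j=0 S=78.4601 intr=2.6699 cont=4.8829 V=4.8829[hold]; j=1 S=92.0785 intr=0.0000 cont=0.6284 V=0.6284[hold]; j=2 S=108.0607 intr=0.0000 cont=0.0000 V=0.0000[hold]; j=3 S=126.8169 intr=0.0000 cont=0.0000 V=0.0000[hold]  S*(3)=-
k=2: j=0 S=84.9970 intr=0.0000 cont=2.6892 V=2.6892[hold]; j=1 S=99.7500 intr=0.0000 cont=0.3049 V=0.3049[hold]; j=2 S=117.0637 intr=0.0000 cont=0.0000 V=0.0000[hold]  S*(2)=-
k=1: j=0 S=92.0785 intr=0.0000 cont=1.4600 V=1.4600[hold]; j=1 S=108.0607 intr=0.0000 cont=0.1479 V=0.1479[hold]  S*(1)=-
k=0: j=0 S=99.7500 intr=0.0000 cont=0.7837 V=0.7837[hold]  S*(0)=-

price = 0.7837
boundary = - - - - 72.4259
tree:
0.7837
1.4600 0.1479
2.6892 0.3049 0.0000
4.8829 0.6284 0.0000 0.0000
8.7041 1.2953 0.0000 0.0000 0.0000
14.2741 2.6699 0.0000 0.0000 0.0000 0.0000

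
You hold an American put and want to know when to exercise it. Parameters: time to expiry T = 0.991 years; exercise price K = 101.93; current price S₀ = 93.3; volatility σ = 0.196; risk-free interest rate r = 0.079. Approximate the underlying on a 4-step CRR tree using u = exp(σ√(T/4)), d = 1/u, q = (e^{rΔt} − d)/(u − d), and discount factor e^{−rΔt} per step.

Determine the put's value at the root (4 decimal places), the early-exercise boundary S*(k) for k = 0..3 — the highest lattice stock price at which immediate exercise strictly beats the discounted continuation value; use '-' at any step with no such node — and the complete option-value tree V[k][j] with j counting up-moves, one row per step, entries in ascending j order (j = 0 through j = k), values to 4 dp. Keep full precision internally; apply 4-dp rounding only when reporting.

price = 9.8176
boundary = - 84.6277 76.7616 84.6277
tree:
9.8176
17.3023 4.6618
25.1684 9.2067 1.4865
32.3034 17.3023 3.5817 0.0000
38.7752 25.1684 8.6300 0.0000 0.0000

Δt=0.24775  u=1.10248  d=0.90705  q=0.57677  discount=0.98062
step 4 (expiry): payoffs max(K−S,0) = 38.7752 25.1684 8.6300 0.0000 0.0000
step 3: (k=3,j=0): S=69.6266, (K−S)⁺=32.3034, hold=30.3278 ⇒ V=32.3034 exercise | (k=3,j=1): S=84.6277, (K−S)⁺=17.3023, hold=15.3267 ⇒ V=17.3023 exercise | (k=3,j=2): S=102.8610, (K−S)⁺=0.0000, hold=3.5817 ⇒ V=3.5817 continue | (k=3,j=3): S=125.0225, (K−S)⁺=0.0000, hold=0.0000 ⇒ V=0.0000 continue  boundary S*=84.6277
step 2: (k=2,j=0): S=76.7616, (K−S)⁺=25.1684, hold=23.1928 ⇒ V=25.1684 exercise | (k=2,j=1): S=93.3000, (K−S)⁺=8.6300, hold=9.2067 ⇒ V=9.2067 continue | (k=2,j=2): S=113.4017, (K−S)⁺=0.0000, hold=1.4865 ⇒ V=1.4865 continue  boundary S*=76.7616
step 1: (k=1,j=0): S=84.6277, (K−S)⁺=17.3023, hold=15.6528 ⇒ V=17.3023 exercise | (k=1,j=1): S=102.8610, (K−S)⁺=0.0000, hold=4.6618 ⇒ V=4.6618 continue  boundary S*=84.6277
step 0: (k=0,j=0): S=93.3000, (K−S)⁺=8.6300, hold=9.8176 ⇒ V=9.8176 continue  boundary S*=-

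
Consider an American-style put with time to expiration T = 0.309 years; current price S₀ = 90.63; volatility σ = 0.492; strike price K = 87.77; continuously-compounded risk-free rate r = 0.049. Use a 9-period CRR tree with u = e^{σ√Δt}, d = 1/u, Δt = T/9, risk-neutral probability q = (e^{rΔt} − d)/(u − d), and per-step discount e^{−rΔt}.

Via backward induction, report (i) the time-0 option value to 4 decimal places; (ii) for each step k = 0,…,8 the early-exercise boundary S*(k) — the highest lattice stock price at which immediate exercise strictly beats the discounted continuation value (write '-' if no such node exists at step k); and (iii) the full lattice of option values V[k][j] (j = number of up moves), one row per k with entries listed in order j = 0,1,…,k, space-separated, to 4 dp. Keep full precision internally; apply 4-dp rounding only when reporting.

price = 8.0022
boundary = - - - - - 57.4529 62.9367 68.9439 75.5245
tree:
8.0022
11.1104 4.7485
15.0073 7.0348 2.3512
19.6525 10.1552 3.7649 0.8670
24.8651 14.2175 5.9017 1.5220 0.1784
30.3171 19.1954 9.0114 2.6391 0.3480 0.0000
35.3231 24.8333 13.3098 4.5046 0.6788 0.0000 0.0000
39.8929 30.3171 18.8261 7.5322 1.3239 0.0000 0.0000 0.0000
44.0645 35.3231 24.8333 12.2455 2.5823 0.0000 0.0000 0.0000 0.0000
47.8727 39.8929 30.3171 18.8261 5.0368 0.0000 0.0000 0.0000 0.0000 0.0000

Δt=0.03433  u=1.09545  d=0.91287  q=0.48645  discount=0.99832
step 9 (expiry): payoffs max(K−S,0) = 47.8727 39.8929 30.3171 18.8261 5.0368 0.0000 0.0000 0.0000 0.0000 0.0000
step 8: (k=8,j=0): S=43.7055, (K−S)⁺=44.0645, hold=43.9170 ⇒ V=44.0645 exercise | (k=8,j=1): S=52.4469, (K−S)⁺=35.3231, hold=35.1755 ⇒ V=35.3231 exercise | (k=8,j=2): S=62.9367, (K−S)⁺=24.8333, hold=24.6858 ⇒ V=24.8333 exercise | (k=8,j=3): S=75.5245, (K−S)⁺=12.2455, hold=12.0979 ⇒ V=12.2455 exercise | (k=8,j=4): S=90.6300, (K−S)⁺=0.0000, hold=2.5823 ⇒ V=2.5823 continue | (k=8,j=5): S=108.7567, (K−S)⁺=0.0000, hold=0.0000 ⇒ V=0.0000 continue | (k=8,j=6): S=130.5089, (K−S)⁺=0.0000, hold=0.0000 ⇒ V=0.0000 continue | (k=8,j=7): S=156.6116, (K−S)⁺=0.0000, hold=0.0000 ⇒ V=0.0000 continue | (k=8,j=8): S=187.9351, (K−S)⁺=0.0000, hold=0.0000 ⇒ V=0.0000 continue  boundary S*=75.5245
step 7: (k=7,j=0): S=47.8771, (K−S)⁺=39.8929, hold=39.7453 ⇒ V=39.8929 exercise | (k=7,j=1): S=57.4529, (K−S)⁺=30.3171, hold=30.1696 ⇒ V=30.3171 exercise | (k=7,j=2): S=68.9439, (K−S)⁺=18.8261, hold=18.6785 ⇒ V=18.8261 exercise | (k=7,j=3): S=82.7332, (K−S)⁺=5.0368, hold=7.5322 ⇒ V=7.5322 continue | (k=7,j=4): S=99.2805, (K−S)⁺=0.0000, hold=1.3239 ⇒ V=1.3239 continue | (k=7,j=5): S=119.1374, (K−S)⁺=0.0000, hold=0.0000 ⇒ V=0.0000 continue | (k=7,j=6): S=142.9657, (K−S)⁺=0.0000, hold=0.0000 ⇒ V=0.0000 continue | (k=7,j=7): S=171.5600, (K−S)⁺=0.0000, hold=0.0000 ⇒ V=0.0000 continue  boundary S*=68.9439
step 6: (k=6,j=0): S=52.4469, (K−S)⁺=35.3231, hold=35.1755 ⇒ V=35.3231 exercise | (k=6,j=1): S=62.9367, (K−S)⁺=24.8333, hold=24.6858 ⇒ V=24.8333 exercise | (k=6,j=2): S=75.5245, (K−S)⁺=12.2455, hold=13.3098 ⇒ V=13.3098 continue | (k=6,j=3): S=90.6300, (K−S)⁺=0.0000, hold=4.5046 ⇒ V=4.5046 continue | (k=6,j=4): S=108.7567, (K−S)⁺=0.0000, hold=0.6788 ⇒ V=0.6788 continue | (k=6,j=5): S=130.5089, (K−S)⁺=0.0000, hold=0.0000 ⇒ V=0.0000 continue | (k=6,j=6): S=156.6116, (K−S)⁺=0.0000, hold=0.0000 ⇒ V=0.0000 continue  boundary S*=62.9367
step 5: (k=5,j=0): S=57.4529, (K−S)⁺=30.3171, hold=30.1696 ⇒ V=30.3171 exercise | (k=5,j=1): S=68.9439, (K−S)⁺=18.8261, hold=19.1954 ⇒ V=19.1954 continue | (k=5,j=2): S=82.7332, (K−S)⁺=5.0368, hold=9.0114 ⇒ V=9.0114 continue | (k=5,j=3): S=99.2805, (K−S)⁺=0.0000, hold=2.6391 ⇒ V=2.6391 continue | (k=5,j=4): S=119.1374, (K−S)⁺=0.0000, hold=0.3480 ⇒ V=0.3480 continue | (k=5,j=5): S=142.9657, (K−S)⁺=0.0000, hold=0.0000 ⇒ V=0.0000 continue  boundary S*=57.4529
step 4: (k=4,j=0): S=62.9367, (K−S)⁺=24.8333, hold=24.8651 ⇒ V=24.8651 continue | (k=4,j=1): S=75.5245, (K−S)⁺=12.2455, hold=14.2175 ⇒ V=14.2175 continue | (k=4,j=2): S=90.6300, (K−S)⁺=0.0000, hold=5.9017 ⇒ V=5.9017 continue | (k=4,j=3): S=108.7567, (K−S)⁺=0.0000, hold=1.5220 ⇒ V=1.5220 continue | (k=4,j=4): S=130.5089, (K−S)⁺=0.0000, hold=0.1784 ⇒ V=0.1784 continue  boundary S*=-
step 3: (k=3,j=0): S=68.9439, (K−S)⁺=18.8261, hold=19.6525 ⇒ V=19.6525 continue | (k=3,j=1): S=82.7332, (K−S)⁺=5.0368, hold=10.1552 ⇒ V=10.1552 continue | (k=3,j=2): S=99.2805, (K−S)⁺=0.0000, hold=3.7649 ⇒ V=3.7649 continue | (k=3,j=3): S=119.1374, (K−S)⁺=0.0000, hold=0.8670 ⇒ V=0.8670 continue  boundary S*=-
step 2: (k=2,j=0): S=75.5245, (K−S)⁺=12.2455, hold=15.0073 ⇒ V=15.0073 continue | (k=2,j=1): S=90.6300, (K−S)⁺=0.0000, hold=7.0348 ⇒ V=7.0348 continue | (k=2,j=2): S=108.7567, (K−S)⁺=0.0000, hold=2.3512 ⇒ V=2.3512 continue  boundary S*=-
step 1: (k=1,j=0): S=82.7332, (K−S)⁺=5.0368, hold=11.1104 ⇒ V=11.1104 continue | (k=1,j=1): S=99.2805, (K−S)⁺=0.0000, hold=4.7485 ⇒ V=4.7485 continue  boundary S*=-
step 0: (k=0,j=0): S=90.6300, (K−S)⁺=0.0000, hold=8.0022 ⇒ V=8.0022 continue  boundary S*=-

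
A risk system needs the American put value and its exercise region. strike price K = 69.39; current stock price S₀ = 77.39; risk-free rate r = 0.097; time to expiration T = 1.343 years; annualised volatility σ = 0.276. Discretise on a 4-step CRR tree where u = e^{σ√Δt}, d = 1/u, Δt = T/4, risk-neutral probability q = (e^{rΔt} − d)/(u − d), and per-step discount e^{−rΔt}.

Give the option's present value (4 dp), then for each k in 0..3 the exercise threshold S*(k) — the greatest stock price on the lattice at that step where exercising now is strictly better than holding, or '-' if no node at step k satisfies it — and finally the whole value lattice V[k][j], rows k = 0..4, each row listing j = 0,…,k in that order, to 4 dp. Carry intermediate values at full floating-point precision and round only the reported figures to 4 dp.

price = 3.4441
boundary = - - 56.2051 47.8984
tree:
3.4441
6.8602 0.9968
13.1849 2.3574 0.0000
21.4916 5.5751 0.0000 0.0000
28.5706 13.1849 0.0000 0.0000 0.0000

Δt=0.33575  u=1.17342  d=0.85221  q=0.56316  discount=0.96796
step 4 (expiry): payoffs max(K−S,0) = 28.5706 13.1849 0.0000 0.0000 0.0000
step 3: (k=3,j=0): S=47.8984, (K−S)⁺=21.4916, hold=19.2681 ⇒ V=21.4916 exercise | (k=3,j=1): S=65.9523, (K−S)⁺=3.4377, hold=5.5751 ⇒ V=5.5751 continue | (k=3,j=2): S=90.8112, (K−S)⁺=0.0000, hold=0.0000 ⇒ V=0.0000 continue | (k=3,j=3): S=125.0400, (K−S)⁺=0.0000, hold=0.0000 ⇒ V=0.0000 continue  boundary S*=47.8984
step 2: (k=2,j=0): S=56.2051, (K−S)⁺=13.1849, hold=12.1266 ⇒ V=13.1849 exercise | (k=2,j=1): S=77.3900, (K−S)⁺=0.0000, hold=2.3574 ⇒ V=2.3574 continue | (k=2,j=2): S=106.5600, (K−S)⁺=0.0000, hold=0.0000 ⇒ V=0.0000 continue  boundary S*=56.2051
step 1: (k=1,j=0): S=65.9523, (K−S)⁺=3.4377, hold=6.8602 ⇒ V=6.8602 continue | (k=1,j=1): S=90.8112, (K−S)⁺=0.0000, hold=0.9968 ⇒ V=0.9968 continue  boundary S*=-
step 0: (k=0,j=0): S=77.3900, (K−S)⁺=0.0000, hold=3.4441 ⇒ V=3.4441 continue  boundary S*=-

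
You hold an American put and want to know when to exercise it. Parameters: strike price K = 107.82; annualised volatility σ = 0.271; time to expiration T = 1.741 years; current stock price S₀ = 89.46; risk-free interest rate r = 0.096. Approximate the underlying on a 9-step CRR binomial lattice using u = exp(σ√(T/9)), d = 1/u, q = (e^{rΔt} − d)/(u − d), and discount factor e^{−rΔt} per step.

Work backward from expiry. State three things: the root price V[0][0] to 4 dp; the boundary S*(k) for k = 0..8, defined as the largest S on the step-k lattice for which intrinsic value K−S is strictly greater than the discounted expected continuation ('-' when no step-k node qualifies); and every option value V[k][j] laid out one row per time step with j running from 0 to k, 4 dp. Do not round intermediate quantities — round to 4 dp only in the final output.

Δt=0.19344, u=1.12659, d=0.88764, q=0.54868, disc=e^(-rΔt)=0.98160
k=9 terminal: V=max(K-S,0) → 77.2181 68.9801 58.5246 45.2544 28.4120 7.0356 0.0000 0.0000 0.0000 0.0000
k=8: j=0 S=34.4757 intr=73.3443 cont=71.3605 V=73.3443[EX]; j=1 S=43.7565 intr=64.0635 cont=62.0797 V=64.0635[EX]; j=2 S=55.5355 intr=52.2845 cont=50.3006 V=52.2845[EX]; j=3 S=70.4855 intr=37.3345 cont=35.3507 V=37.3345[EX]; j=4 S=89.4600 intr=18.3600 cont=16.3762 V=18.3600[EX]; j=5 S=113.5423 intr=0.0000 cont=3.1169 V=3.1169[hold]; j=6 S=144.1076 intr=0.0000 cont=0.0000 V=0.0000[hold]; j=7 S=182.9008 intr=0.0000 cont=0.0000 V=0.0000[hold]; j=8 S=232.1371 intr=0.0000 cont=0.0000 V=0.0000[hold]  S*(8)=89.4600
k=7: j=0 S=38.8399 intr=68.9801 cont=66.9963 V=68.9801[EX]; j=1 S=49.2954 intr=58.5246 cont=56.5408 V=58.5246[EX]; j=2 S=62.5656 intr=45.2544 cont=43.2706 V=45.2544[EX]; j=3 S=79.4080 intr=28.4120 cont=26.4282 V=28.4120[EX]; j=4 S=100.7844 intr=7.0356 cont=9.8125 V=9.8125[hold]; j=5 S=127.9152 intr=0.0000 cont=1.3808 V=1.3808[hold]; j=6 S=162.3496 intr=0.0000 cont=0.0000 V=0.0000[hold]; j=7 S=206.0536 intr=0.0000 cont=0.0000 V=0.0000[hold]  S*(7)=79.4080
k=6: j=0 S=43.7565 intr=64.0635 cont=62.0797 V=64.0635[EX]; j=1 S=55.5355 intr=52.2845 cont=50.3006 V=52.2845[EX]; j=2 S=70.4855 intr=37.3345 cont=35.3507 V=37.3345[EX]; j=3 S=89.4600 intr=18.3600 cont=17.8718 V=18.3600[EX]; j=4 S=113.5423 intr=0.0000 cont=5.0907 V=5.0907[hold]; j=5 S=144.1076 intr=0.0000 cont=0.6117 V=0.6117[hold]; j=6 S=182.9008 intr=0.0000 cont=0.0000 V=0.0000[hold]  S*(6)=89.4600
k=5: j=0 S=49.2954 intr=58.5246 cont=56.5408 V=58.5246[EX]; j=1 S=62.5656 intr=45.2544 cont=43.2706 V=45.2544[EX]; j=2 S=79.4080 intr=28.4120 cont=26.4282 V=28.4120[EX]; j=3 S=100.7844 intr=7.0356 cont=10.8756 V=10.8756[hold]; j=4 S=127.9152 intr=0.0000 cont=2.5847 V=2.5847[hold]; j=5 S=162.3496 intr=0.0000 cont=0.2710 V=0.2710[hold]  S*(5)=79.4080
k=4: j=0 S=55.5355 intr=52.2845 cont=50.3006 V=52.2845[EX]; j=1 S=70.4855 intr=37.3345 cont=35.3507 V=37.3345[EX]; j=2 S=89.4600 intr=18.3600 cont=18.4443 V=18.4443[hold]; j=3 S=113.5423 intr=0.0000 cont=6.2101 V=6.2101[hold]; j=4 S=144.1076 intr=0.0000 cont=1.2910 V=1.2910[hold]  S*(4)=70.4855
k=3: j=0 S=62.5656 intr=45.2544 cont=43.2706 V=45.2544[EX]; j=1 S=79.4080 intr=28.4120 cont=26.4736 V=28.4120[EX]; j=2 S=100.7844 intr=7.0356 cont=11.5158 V=11.5158[hold]; j=3 S=127.9152 intr=0.0000 cont=3.4465 V=3.4465[hold]  S*(3)=79.4080
k=2: j=0 S=70.4855 intr=37.3345 cont=35.3507 V=37.3345[EX]; j=1 S=89.4600 intr=18.3600 cont=18.7892 V=18.7892[hold]; j=2 S=113.5423 intr=0.0000 cont=6.9579 V=6.9579[hold]  S*(2)=70.4855
k=1: j=0 S=79.4080 intr=28.4120 cont=26.6593 V=28.4120[EX]; j=1 S=100.7844 intr=7.0356 cont=12.0713 V=12.0713[hold]  S*(1)=79.4080
k=0: j=0 S=89.4600 intr=18.3600 cont=19.0884 V=19.0884[hold]  S*(0)=-

price = 19.0884
boundary = - 79.4080 70.4855 79.4080 70.4855 79.4080 89.4600 79.4080 89.4600
tree:
19.0884
28.4120 12.0713
37.3345 18.7892 6.9579
45.2544 28.4120 11.5158 3.4465
52.2845 37.3345 18.4443 6.2101 1.2910
58.5246 45.2544 28.4120 10.8756 2.5847 0.2710
64.0635 52.2845 37.3345 18.3600 5.0907 0.6117 0.0000
68.9801 58.5246 45.2544 28.4120 9.8125 1.3808 0.0000 0.0000
73.3443 64.0635 52.2845 37.3345 18.3600 3.1169 0.0000 0.0000 0.0000
77.2181 68.9801 58.5246 45.2544 28.4120 7.0356 0.0000 0.0000 0.0000 0.0000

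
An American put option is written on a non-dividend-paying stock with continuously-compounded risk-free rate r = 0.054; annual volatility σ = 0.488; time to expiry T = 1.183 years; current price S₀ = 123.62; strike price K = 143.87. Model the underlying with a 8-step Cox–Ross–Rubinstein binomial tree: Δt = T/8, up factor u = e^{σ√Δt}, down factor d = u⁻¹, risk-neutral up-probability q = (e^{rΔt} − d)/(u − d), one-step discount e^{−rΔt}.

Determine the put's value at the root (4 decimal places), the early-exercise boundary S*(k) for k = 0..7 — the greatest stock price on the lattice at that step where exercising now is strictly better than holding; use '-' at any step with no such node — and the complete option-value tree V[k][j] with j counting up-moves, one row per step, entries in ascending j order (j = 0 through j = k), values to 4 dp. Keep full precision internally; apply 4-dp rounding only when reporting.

price = 35.3729
boundary = - - - 70.4032 84.9358 70.4032 84.9358 102.4684
tree:
35.3729
46.5736 23.5640
59.4715 33.0740 13.4282
73.4668 44.9744 20.4514 5.8758
85.5130 58.9342 30.2716 9.9194 1.4962
95.4980 73.4668 43.2248 16.4353 2.8697 0.0000
103.7745 85.5130 58.9342 26.5545 5.5043 0.0000 0.0000
110.6349 95.4980 73.4668 41.4016 10.5576 0.0000 0.0000 0.0000
116.3215 103.7745 85.5130 58.9342 20.2500 0.0000 0.0000 0.0000 0.0000

params: Δt=0.14788 u=1.20642 d=0.82890 q=0.47446 e^(-rΔt)=0.99205
t_8 payoffs: 116.3215 103.7745 85.5130 58.9342 20.2500 0.0000 0.0000 0.0000 0.0000
t_7: node(7,0) S=33.2351 payoff=110.6349 vs cont=109.4907 → 110.6349 [stop]  node(7,1) S=48.3720 payoff=95.4980 vs cont=94.3537 → 95.4980 [stop]  node(7,2) S=70.4032 payoff=73.4668 vs cont=72.3226 → 73.4668 [stop]  node(7,3) S=102.4684 payoff=41.4016 vs cont=40.2574 → 41.4016 [stop]  node(7,4) S=149.1378 payoff=0.0000 vs cont=10.5576 → 10.5576 [wait]  node(7,5) S=217.0628 payoff=0.0000 vs cont=0.0000 → 0.0000 [wait]  node(7,6) S=315.9243 payoff=0.0000 vs cont=0.0000 → 0.0000 [wait]  node(7,7) S=459.8125 payoff=0.0000 vs cont=0.0000 → 0.0000 [wait]  ⇒ S*(7)=102.4684
t_6: node(6,0) S=40.0955 payoff=103.7745 vs cont=102.6302 → 103.7745 [stop]  node(6,1) S=58.3570 payoff=85.5130 vs cont=84.3687 → 85.5130 [stop]  node(6,2) S=84.9358 payoff=58.9342 vs cont=57.7899 → 58.9342 [stop]  node(6,3) S=123.6200 payoff=20.2500 vs cont=26.5545 → 26.5545 [wait]  node(6,4) S=179.9229 payoff=0.0000 vs cont=5.5043 → 5.5043 [wait]  node(6,5) S=261.8690 payoff=0.0000 vs cont=0.0000 → 0.0000 [wait]  node(6,6) S=381.1377 payoff=0.0000 vs cont=0.0000 → 0.0000 [wait]  ⇒ S*(6)=84.9358
t_5: node(5,0) S=48.3720 payoff=95.4980 vs cont=94.3537 → 95.4980 [stop]  node(5,1) S=70.4032 payoff=73.4668 vs cont=72.3226 → 73.4668 [stop]  node(5,2) S=102.4684 payoff=41.4016 vs cont=43.2248 → 43.2248 [wait]  node(5,3) S=149.1378 payoff=0.0000 vs cont=16.4353 → 16.4353 [wait]  node(5,4) S=217.0628 payoff=0.0000 vs cont=2.8697 → 2.8697 [wait]  node(5,5) S=315.9243 payoff=0.0000 vs cont=0.0000 → 0.0000 [wait]  ⇒ S*(5)=70.4032
t_4: node(4,0) S=58.3570 payoff=85.5130 vs cont=84.3687 → 85.5130 [stop]  node(4,1) S=84.9358 payoff=58.9342 vs cont=58.6480 → 58.9342 [stop]  node(4,2) S=123.6200 payoff=20.2500 vs cont=30.2716 → 30.2716 [wait]  node(4,3) S=179.9229 payoff=0.0000 vs cont=9.9194 → 9.9194 [wait]  node(4,4) S=261.8690 payoff=0.0000 vs cont=1.4962 → 1.4962 [wait]  ⇒ S*(4)=84.9358
t_3: node(3,0) S=70.4032 payoff=73.4668 vs cont=72.3226 → 73.4668 [stop]  node(3,1) S=102.4684 payoff=41.4016 vs cont=44.9744 → 44.9744 [wait]  node(3,2) S=149.1378 payoff=0.0000 vs cont=20.4514 → 20.4514 [wait]  node(3,3) S=217.0628 payoff=0.0000 vs cont=5.8758 → 5.8758 [wait]  ⇒ S*(3)=70.4032
t_2: node(2,0) S=84.9358 payoff=58.9342 vs cont=59.4715 → 59.4715 [wait]  node(2,1) S=123.6200 payoff=20.2500 vs cont=33.0740 → 33.0740 [wait]  node(2,2) S=179.9229 payoff=0.0000 vs cont=13.4282 → 13.4282 [wait]  ⇒ S*(2)=-
t_1: node(1,0) S=102.4684 payoff=41.4016 vs cont=46.5736 → 46.5736 [wait]  node(1,1) S=149.1378 payoff=0.0000 vs cont=23.5640 → 23.5640 [wait]  ⇒ S*(1)=-
t_0: node(0,0) S=123.6200 payoff=20.2500 vs cont=35.3729 → 35.3729 [wait]  ⇒ S*(0)=-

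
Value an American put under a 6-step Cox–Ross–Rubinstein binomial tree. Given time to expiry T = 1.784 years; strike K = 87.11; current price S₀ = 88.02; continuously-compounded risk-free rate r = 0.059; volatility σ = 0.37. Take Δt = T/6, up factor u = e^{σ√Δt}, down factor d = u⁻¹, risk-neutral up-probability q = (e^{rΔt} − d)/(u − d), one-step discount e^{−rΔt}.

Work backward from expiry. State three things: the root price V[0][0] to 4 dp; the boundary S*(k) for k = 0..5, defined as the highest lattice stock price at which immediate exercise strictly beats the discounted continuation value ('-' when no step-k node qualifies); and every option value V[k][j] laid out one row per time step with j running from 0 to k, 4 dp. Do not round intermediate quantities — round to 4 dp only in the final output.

params: Δt=0.29733 u=1.22355 d=0.81730 q=0.49329 e^(-rΔt)=0.98261
t_6 payoffs: 60.8765 47.8367 28.3151 0.0000 0.0000 0.0000 0.0000
t_5: node(5,0) S=32.0979 payoff=55.0121 vs cont=53.4973 → 55.0121 [stop]  node(5,1) S=48.0528 payoff=39.0572 vs cont=37.5424 → 39.0572 [stop]  node(5,2) S=71.9383 payoff=15.1717 vs cont=14.0979 → 15.1717 [stop]  node(5,3) S=107.6967 payoff=0.0000 vs cont=0.0000 → 0.0000 [wait]  node(5,4) S=161.2294 payoff=0.0000 vs cont=0.0000 → 0.0000 [wait]  node(5,5) S=241.3715 payoff=0.0000 vs cont=0.0000 → 0.0000 [wait]  ⇒ S*(5)=71.9383
t_4: node(4,0) S=39.2733 payoff=47.8367 vs cont=46.3219 → 47.8367 [stop]  node(4,1) S=58.7949 payoff=28.3151 vs cont=26.8003 → 28.3151 [stop]  node(4,2) S=88.0200 payoff=0.0000 vs cont=7.5539 → 7.5539 [wait]  node(4,3) S=131.7720 payoff=0.0000 vs cont=0.0000 → 0.0000 [wait]  node(4,4) S=197.2718 payoff=0.0000 vs cont=0.0000 → 0.0000 [wait]  ⇒ S*(4)=58.7949
t_3: node(3,0) S=48.0528 payoff=39.0572 vs cont=37.5424 → 39.0572 [stop]  node(3,1) S=71.9383 payoff=15.1717 vs cont=17.7594 → 17.7594 [wait]  node(3,2) S=107.6967 payoff=0.0000 vs cont=3.7610 → 3.7610 [wait]  node(3,3) S=161.2294 payoff=0.0000 vs cont=0.0000 → 0.0000 [wait]  ⇒ S*(3)=48.0528
t_2: node(2,0) S=58.7949 payoff=28.3151 vs cont=28.0546 → 28.3151 [stop]  node(2,1) S=88.0200 payoff=0.0000 vs cont=10.6653 → 10.6653 [wait]  node(2,2) S=131.7720 payoff=0.0000 vs cont=1.8726 → 1.8726 [wait]  ⇒ S*(2)=58.7949
t_1: node(1,0) S=71.9383 payoff=15.1717 vs cont=19.2676 → 19.2676 [wait]  node(1,1) S=107.6967 payoff=0.0000 vs cont=6.2179 → 6.2179 [wait]  ⇒ S*(1)=-
t_0: node(0,0) S=88.0200 payoff=0.0000 vs cont=12.6071 → 12.6071 [wait]  ⇒ S*(0)=-

price = 12.6071
boundary = - - 58.7949 48.0528 58.7949 71.9383
tree:
12.6071
19.2676 6.2179
28.3151 10.6653 1.8726
39.0572 17.7594 3.7610 0.0000
47.8367 28.3151 7.5539 0.0000 0.0000
55.0121 39.0572 15.1717 0.0000 0.0000 0.0000
60.8765 47.8367 28.3151 0.0000 0.0000 0.0000 0.0000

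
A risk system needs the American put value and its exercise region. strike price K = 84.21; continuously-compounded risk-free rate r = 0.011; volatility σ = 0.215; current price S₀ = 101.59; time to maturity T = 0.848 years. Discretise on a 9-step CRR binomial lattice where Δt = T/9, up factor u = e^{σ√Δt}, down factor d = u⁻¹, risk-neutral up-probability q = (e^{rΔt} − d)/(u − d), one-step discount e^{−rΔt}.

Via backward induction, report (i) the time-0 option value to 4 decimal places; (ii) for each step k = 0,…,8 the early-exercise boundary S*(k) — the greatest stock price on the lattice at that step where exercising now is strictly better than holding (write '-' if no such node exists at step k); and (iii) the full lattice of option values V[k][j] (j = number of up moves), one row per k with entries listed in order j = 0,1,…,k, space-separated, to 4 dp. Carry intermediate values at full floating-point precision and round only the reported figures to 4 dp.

price = 1.4767
boundary = - - - - - - 68.3725 73.0371 78.0198
tree:
1.4767
2.3445 0.5816
3.6489 0.9992 0.1505
5.5445 1.6942 0.2818 0.0149
8.1819 2.8261 0.5262 0.0294 0.0000
11.6438 4.6155 0.9797 0.0578 0.0000 0.0000
15.8375 7.3272 1.8181 0.1138 0.0000 0.0000 0.0000
20.2041 11.1729 3.3617 0.2240 0.0000 0.0000 0.0000 0.0000
24.2918 15.8375 6.1902 0.4408 0.0000 0.0000 0.0000 0.0000 0.0000
28.1185 20.2041 11.1729 0.8675 0.0000 0.0000 0.0000 0.0000 0.0000 0.0000

Δt=0.09422, u=1.06822, d=0.93613, q=0.49136, disc=e^(-rΔt)=0.99896
k=9 terminal: V=max(K-S,0) → 28.1185 20.2041 11.1729 0.8675 0.0000 0.0000 0.0000 0.0000 0.0000 0.0000
k=8: j=0 S=59.9182 intr=24.2918 cont=24.2046 V=24.2918[EX]; j=1 S=68.3725 intr=15.8375 cont=15.7502 V=15.8375[EX]; j=2 S=78.0198 intr=6.1902 cont=6.1030 V=6.1902[EX]; j=3 S=89.0283 intr=0.0000 cont=0.4408 V=0.4408[hold]; j=4 S=101.5900 intr=0.0000 cont=0.0000 V=0.0000[hold]; j=5 S=115.9242 intr=0.0000 cont=0.0000 V=0.0000[hold]; j=6 S=132.2809 intr=0.0000 cont=0.0000 V=0.0000[hold]; j=7 S=150.9455 intr=0.0000 cont=0.0000 V=0.0000[hold]; j=8 S=172.2437 intr=0.0000 cont=0.0000 V=0.0000[hold]  S*(8)=78.0198
k=7: j=0 S=64.0059 intr=20.2041 cont=20.1168 V=20.2041[EX]; j=1 S=73.0371 intr=11.1729 cont=11.0857 V=11.1729[EX]; j=2 S=83.3425 intr=0.8675 cont=3.3617 V=3.3617[hold]; j=3 S=95.1020 intr=0.0000 cont=0.2240 V=0.2240[hold]; j=4 S=108.5207 intr=0.0000 cont=0.0000 V=0.0000[hold]; j=5 S=123.8328 intr=0.0000 cont=0.0000 V=0.0000[hold]; j=6 S=141.3054 intr=0.0000 cont=0.0000 V=0.0000[hold]; j=7 S=161.2433 intr=0.0000 cont=0.0000 V=0.0000[hold]  S*(7)=73.0371
k=6: j=0 S=68.3725 intr=15.8375 cont=15.7502 V=15.8375[EX]; j=1 S=78.0198 intr=6.1902 cont=7.3272 V=7.3272[hold]; j=2 S=89.0283 intr=0.0000 cont=1.8181 V=1.8181[hold]; j=3 S=101.5900 intr=0.0000 cont=0.1138 V=0.1138[hold]; j=4 S=115.9242 intr=0.0000 cont=0.0000 V=0.0000[hold]; j=5 S=132.2809 intr=0.0000 cont=0.0000 V=0.0000[hold]; j=6 S=150.9455 intr=0.0000 cont=0.0000 V=0.0000[hold]  S*(6)=68.3725
k=5: j=0 S=73.0371 intr=11.1729 cont=11.6438 V=11.6438[hold]; j=1 S=83.3425 intr=0.8675 cont=4.6155 V=4.6155[hold]; j=2 S=95.1020 intr=0.0000 cont=0.9797 V=0.9797[hold]; j=3 S=108.5207 intr=0.0000 cont=0.0578 V=0.0578[hold]; j=4 S=123.8328 intr=0.0000 cont=0.0000 V=0.0000[hold]; j=5 S=141.3054 intr=0.0000 cont=0.0000 V=0.0000[hold]  S*(5)=-
k=4: j=0 S=78.0198 intr=6.1902 cont=8.1819 V=8.1819[hold]; j=1 S=89.0283 intr=0.0000 cont=2.8261 V=2.8261[hold]; j=2 S=101.5900 intr=0.0000 cont=0.5262 V=0.5262[hold]; j=3 S=115.9242 intr=0.0000 cont=0.0294 V=0.0294[hold]; j=4 S=132.2809 intr=0.0000 cont=0.0000 V=0.0000[hold]  S*(4)=-
k=3: j=0 S=83.3425 intr=0.8675 cont=5.5445 V=5.5445[hold]; j=1 S=95.1020 intr=0.0000 cont=1.6942 V=1.6942[hold]; j=2 S=108.5207 intr=0.0000 cont=0.2818 V=0.2818[hold]; j=3 S=123.8328 intr=0.0000 cont=0.0149 V=0.0149[hold]  S*(3)=-
k=2: j=0 S=89.0283 intr=0.0000 cont=3.6489 V=3.6489[hold]; j=1 S=101.5900 intr=0.0000 cont=0.9992 V=0.9992[hold]; j=2 S=115.9242 intr=0.0000 cont=0.1505 V=0.1505[hold]  S*(2)=-
k=1: j=0 S=95.1020 intr=0.0000 cont=2.3445 V=2.3445[hold]; j=1 S=108.5207 intr=0.0000 cont=0.5816 V=0.5816[hold]  S*(1)=-
k=0: j=0 S=101.5900 intr=0.0000 cont=1.4767 V=1.4767[hold]  S*(0)=-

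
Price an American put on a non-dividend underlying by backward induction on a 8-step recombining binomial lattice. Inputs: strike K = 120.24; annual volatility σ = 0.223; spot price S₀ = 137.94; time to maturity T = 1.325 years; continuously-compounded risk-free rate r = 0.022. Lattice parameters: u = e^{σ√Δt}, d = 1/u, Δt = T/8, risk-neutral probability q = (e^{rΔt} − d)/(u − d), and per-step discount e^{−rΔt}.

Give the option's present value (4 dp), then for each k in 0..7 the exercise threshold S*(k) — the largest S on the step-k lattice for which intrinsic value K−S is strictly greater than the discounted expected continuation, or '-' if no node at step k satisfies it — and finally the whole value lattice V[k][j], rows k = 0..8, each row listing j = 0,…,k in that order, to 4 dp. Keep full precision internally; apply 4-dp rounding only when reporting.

price = 5.3805
boundary = - - - - - 87.6233 95.9475 105.0625
tree:
5.3805
8.2189 2.5521
12.2342 4.2221 0.8834
17.6560 6.8458 1.6022 0.1636
24.5456 10.8243 2.8761 0.3268 0.0000
32.6167 16.5706 5.0976 0.6525 0.0000 0.0000
40.2187 24.2925 8.8900 1.3031 0.0000 0.0000 0.0000
47.1612 32.6167 15.1775 2.6022 0.0000 0.0000 0.0000 0.0000
53.5014 40.2187 24.2925 5.1965 0.0000 0.0000 0.0000 0.0000 0.0000

params: Δt=0.16562 u=1.09500 d=0.91324 q=0.49741 e^(-rΔt)=0.99636
t_8 payoffs: 53.5014 40.2187 24.2925 5.1965 0.0000 0.0000 0.0000 0.0000 0.0000
t_7: node(7,0) S=73.0788 payoff=47.1612 vs cont=46.7239 → 47.1612 [stop]  node(7,1) S=87.6233 payoff=32.6167 vs cont=32.1794 → 32.6167 [stop]  node(7,2) S=105.0625 payoff=15.1775 vs cont=14.7402 → 15.1775 [stop]  node(7,3) S=125.9726 payoff=0.0000 vs cont=2.6022 → 2.6022 [wait]  node(7,4) S=151.0443 payoff=0.0000 vs cont=0.0000 → 0.0000 [wait]  node(7,5) S=181.1059 payoff=0.0000 vs cont=0.0000 → 0.0000 [wait]  node(7,6) S=217.1506 payoff=0.0000 vs cont=0.0000 → 0.0000 [wait]  node(7,7) S=260.3690 payoff=0.0000 vs cont=0.0000 → 0.0000 [wait]  ⇒ S*(7)=105.0625
t_6: node(6,0) S=80.0213 payoff=40.2187 vs cont=39.7814 → 40.2187 [stop]  node(6,1) S=95.9475 payoff=24.2925 vs cont=23.8552 → 24.2925 [stop]  node(6,2) S=115.0435 payoff=5.1965 vs cont=8.8900 → 8.8900 [wait]  node(6,3) S=137.9400 payoff=0.0000 vs cont=1.3031 → 1.3031 [wait]  node(6,4) S=165.3935 payoff=0.0000 vs cont=0.0000 → 0.0000 [wait]  node(6,5) S=198.3110 payoff=0.0000 vs cont=0.0000 → 0.0000 [wait]  node(6,6) S=237.7799 payoff=0.0000 vs cont=0.0000 → 0.0000 [wait]  ⇒ S*(6)=95.9475
t_5: node(5,0) S=87.6233 payoff=32.6167 vs cont=32.1794 → 32.6167 [stop]  node(5,1) S=105.0625 payoff=15.1775 vs cont=16.5706 → 16.5706 [wait]  node(5,2) S=125.9726 payoff=0.0000 vs cont=5.0976 → 5.0976 [wait]  node(5,3) S=151.0443 payoff=0.0000 vs cont=0.6525 → 0.6525 [wait]  node(5,4) S=181.1059 payoff=0.0000 vs cont=0.0000 → 0.0000 [wait]  node(5,5) S=217.1506 payoff=0.0000 vs cont=0.0000 → 0.0000 [wait]  ⇒ S*(5)=87.6233
t_4: node(4,0) S=95.9475 payoff=24.2925 vs cont=24.5456 → 24.5456 [wait]  node(4,1) S=115.0435 payoff=5.1965 vs cont=10.8243 → 10.8243 [wait]  node(4,2) S=137.9400 payoff=0.0000 vs cont=2.8761 → 2.8761 [wait]  node(4,3) S=165.3935 payoff=0.0000 vs cont=0.3268 → 0.3268 [wait]  node(4,4) S=198.3110 payoff=0.0000 vs cont=0.0000 → 0.0000 [wait]  ⇒ S*(4)=-
t_3: node(3,0) S=105.0625 payoff=15.1775 vs cont=17.6560 → 17.6560 [wait]  node(3,1) S=125.9726 payoff=0.0000 vs cont=6.8458 → 6.8458 [wait]  node(3,2) S=151.0443 payoff=0.0000 vs cont=1.6022 → 1.6022 [wait]  node(3,3) S=181.1059 payoff=0.0000 vs cont=0.1636 → 0.1636 [wait]  ⇒ S*(3)=-
t_2: node(2,0) S=115.0435 payoff=5.1965 vs cont=12.2342 → 12.2342 [wait]  node(2,1) S=137.9400 payoff=0.0000 vs cont=4.2221 → 4.2221 [wait]  node(2,2) S=165.3935 payoff=0.0000 vs cont=0.8834 → 0.8834 [wait]  ⇒ S*(2)=-
t_1: node(1,0) S=125.9726 payoff=0.0000 vs cont=8.2189 → 8.2189 [wait]  node(1,1) S=151.0443 payoff=0.0000 vs cont=2.5521 → 2.5521 [wait]  ⇒ S*(1)=-
t_0: node(0,0) S=137.9400 payoff=0.0000 vs cont=5.3805 → 5.3805 [wait]  ⇒ S*(0)=-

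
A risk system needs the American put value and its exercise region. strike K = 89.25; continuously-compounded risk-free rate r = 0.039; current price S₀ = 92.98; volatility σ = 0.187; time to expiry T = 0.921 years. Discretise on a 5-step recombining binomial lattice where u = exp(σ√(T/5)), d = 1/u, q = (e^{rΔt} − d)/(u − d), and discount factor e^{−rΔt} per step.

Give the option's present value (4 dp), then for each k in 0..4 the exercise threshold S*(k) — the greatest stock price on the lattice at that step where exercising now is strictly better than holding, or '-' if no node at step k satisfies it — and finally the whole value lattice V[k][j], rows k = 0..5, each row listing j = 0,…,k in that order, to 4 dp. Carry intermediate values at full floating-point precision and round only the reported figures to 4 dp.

price = 3.9373
boundary = - - - 73.0841 79.1915
tree:
3.9373
6.5551 1.6210
10.5402 3.0369 0.3613
16.1659 5.5913 0.7658 0.0000
21.8022 10.0585 1.6233 0.0000 0.0000
27.0039 16.1659 3.4408 0.0000 0.0000 0.0000

Δt=0.18420, u=1.08357, d=0.92288, q=0.52481, disc=e^(-rΔt)=0.99284
k=5 terminal: V=max(K-S,0) → 27.0039 16.1659 3.4408 0.0000 0.0000 0.0000
k=4: j=0 S=67.4478 intr=21.8022 cont=21.1634 V=21.8022[EX]; j=1 S=79.1915 intr=10.0585 cont=9.4196 V=10.0585[EX]; j=2 S=92.9800 intr=0.0000 cont=1.6233 V=1.6233[hold]; j=3 S=109.1693 intr=0.0000 cont=0.0000 V=0.0000[hold]; j=4 S=128.1774 intr=0.0000 cont=0.0000 V=0.0000[hold]  S*(4)=79.1915
k=3: j=0 S=73.0841 intr=16.1659 cont=15.5270 V=16.1659[EX]; j=1 S=85.8092 intr=3.4408 cont=5.5913 V=5.5913[hold]; j=2 S=100.7500 intr=0.0000 cont=0.7658 V=0.7658[hold]; j=3 S=118.2921 intr=0.0000 cont=0.0000 V=0.0000[hold]  S*(3)=73.0841
k=2: j=0 S=79.1915 intr=10.0585 cont=10.5402 V=10.5402[hold]; j=1 S=92.9800 intr=0.0000 cont=3.0369 V=3.0369[hold]; j=2 S=109.1693 intr=0.0000 cont=0.3613 V=0.3613[hold]  S*(2)=-
k=1: j=0 S=85.8092 intr=3.4408 cont=6.5551 V=6.5551[hold]; j=1 S=100.7500 intr=0.0000 cont=1.6210 V=1.6210[hold]  S*(1)=-
k=0: j=0 S=92.9800 intr=0.0000 cont=3.9373 V=3.9373[hold]  S*(0)=-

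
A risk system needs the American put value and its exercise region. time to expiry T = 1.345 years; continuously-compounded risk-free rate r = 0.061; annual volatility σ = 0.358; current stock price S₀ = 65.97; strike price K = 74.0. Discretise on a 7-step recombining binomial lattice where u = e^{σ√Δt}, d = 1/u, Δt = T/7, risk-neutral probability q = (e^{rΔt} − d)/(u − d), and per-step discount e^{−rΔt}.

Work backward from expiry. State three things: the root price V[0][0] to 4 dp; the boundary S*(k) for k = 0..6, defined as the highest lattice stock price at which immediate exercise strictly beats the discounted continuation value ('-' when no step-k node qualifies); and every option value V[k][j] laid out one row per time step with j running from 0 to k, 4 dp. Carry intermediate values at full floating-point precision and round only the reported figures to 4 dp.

price = 13.1921
boundary = - - 48.1995 41.1993 48.1995 56.3890 48.1995
tree:
13.1921
18.7887 7.8686
25.8005 12.1724 3.7209
32.8007 18.1453 6.4459 1.0650
38.7842 25.8005 10.8659 2.1476 0.0000
43.8987 32.8007 17.6110 4.3307 0.0000 0.0000
48.2704 38.7842 25.8005 8.7332 0.0000 0.0000 0.0000
52.0071 43.8987 32.8007 17.6110 0.0000 0.0000 0.0000 0.0000

Δt=0.19214  u=1.16991  d=0.85477  q=0.49826  discount=0.98835
step 7 (expiry): payoffs max(K−S,0) = 52.0071 43.8987 32.8007 17.6110 0.0000 0.0000 0.0000 0.0000
step 6: (k=6,j=0): S=25.7296, (K−S)⁺=48.2704, hold=47.4081 ⇒ V=48.2704 exercise | (k=6,j=1): S=35.2158, (K−S)⁺=38.7842, hold=37.9219 ⇒ V=38.7842 exercise | (k=6,j=2): S=48.1995, (K−S)⁺=25.8005, hold=24.9383 ⇒ V=25.8005 exercise | (k=6,j=3): S=65.9700, (K−S)⁺=8.0300, hold=8.7332 ⇒ V=8.7332 continue | (k=6,j=4): S=90.2923, (K−S)⁺=0.0000, hold=0.0000 ⇒ V=0.0000 continue | (k=6,j=5): S=123.5819, (K−S)⁺=0.0000, hold=0.0000 ⇒ V=0.0000 continue | (k=6,j=6): S=169.1450, (K−S)⁺=0.0000, hold=0.0000 ⇒ V=0.0000 continue  boundary S*=48.1995
step 5: (k=5,j=0): S=30.1013, (K−S)⁺=43.8987, hold=43.0364 ⇒ V=43.8987 exercise | (k=5,j=1): S=41.1993, (K−S)⁺=32.8007, hold=31.9384 ⇒ V=32.8007 exercise | (k=5,j=2): S=56.3890, (K−S)⁺=17.6110, hold=17.0950 ⇒ V=17.6110 exercise | (k=5,j=3): S=77.1789, (K−S)⁺=0.0000, hold=4.3307 ⇒ V=4.3307 continue | (k=5,j=4): S=105.6338, (K−S)⁺=0.0000, hold=0.0000 ⇒ V=0.0000 continue | (k=5,j=5): S=144.5796, (K−S)⁺=0.0000, hold=0.0000 ⇒ V=0.0000 continue  boundary S*=56.3890
step 4: (k=4,j=0): S=35.2158, (K−S)⁺=38.7842, hold=37.9219 ⇒ V=38.7842 exercise | (k=4,j=1): S=48.1995, (K−S)⁺=25.8005, hold=24.9383 ⇒ V=25.8005 exercise | (k=4,j=2): S=65.9700, (K−S)⁺=8.0300, hold=10.8659 ⇒ V=10.8659 continue | (k=4,j=3): S=90.2923, (K−S)⁺=0.0000, hold=2.1476 ⇒ V=2.1476 continue | (k=4,j=4): S=123.5819, (K−S)⁺=0.0000, hold=0.0000 ⇒ V=0.0000 continue  boundary S*=48.1995
step 3: (k=3,j=0): S=41.1993, (K−S)⁺=32.8007, hold=31.9384 ⇒ V=32.8007 exercise | (k=3,j=1): S=56.3890, (K−S)⁺=17.6110, hold=18.1453 ⇒ V=18.1453 continue | (k=3,j=2): S=77.1789, (K−S)⁺=0.0000, hold=6.4459 ⇒ V=6.4459 continue | (k=3,j=3): S=105.6338, (K−S)⁺=0.0000, hold=1.0650 ⇒ V=1.0650 continue  boundary S*=41.1993
step 2: (k=2,j=0): S=48.1995, (K−S)⁺=25.8005, hold=25.2014 ⇒ V=25.8005 exercise | (k=2,j=1): S=65.9700, (K−S)⁺=8.0300, hold=12.1724 ⇒ V=12.1724 continue | (k=2,j=2): S=90.2923, (K−S)⁺=0.0000, hold=3.7209 ⇒ V=3.7209 continue  boundary S*=48.1995
step 1: (k=1,j=0): S=56.3890, (K−S)⁺=17.6110, hold=18.7887 ⇒ V=18.7887 continue | (k=1,j=1): S=77.1789, (K−S)⁺=0.0000, hold=7.8686 ⇒ V=7.8686 continue  boundary S*=-
step 0: (k=0,j=0): S=65.9700, (K−S)⁺=8.0300, hold=13.1921 ⇒ V=13.1921 continue  boundary S*=-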